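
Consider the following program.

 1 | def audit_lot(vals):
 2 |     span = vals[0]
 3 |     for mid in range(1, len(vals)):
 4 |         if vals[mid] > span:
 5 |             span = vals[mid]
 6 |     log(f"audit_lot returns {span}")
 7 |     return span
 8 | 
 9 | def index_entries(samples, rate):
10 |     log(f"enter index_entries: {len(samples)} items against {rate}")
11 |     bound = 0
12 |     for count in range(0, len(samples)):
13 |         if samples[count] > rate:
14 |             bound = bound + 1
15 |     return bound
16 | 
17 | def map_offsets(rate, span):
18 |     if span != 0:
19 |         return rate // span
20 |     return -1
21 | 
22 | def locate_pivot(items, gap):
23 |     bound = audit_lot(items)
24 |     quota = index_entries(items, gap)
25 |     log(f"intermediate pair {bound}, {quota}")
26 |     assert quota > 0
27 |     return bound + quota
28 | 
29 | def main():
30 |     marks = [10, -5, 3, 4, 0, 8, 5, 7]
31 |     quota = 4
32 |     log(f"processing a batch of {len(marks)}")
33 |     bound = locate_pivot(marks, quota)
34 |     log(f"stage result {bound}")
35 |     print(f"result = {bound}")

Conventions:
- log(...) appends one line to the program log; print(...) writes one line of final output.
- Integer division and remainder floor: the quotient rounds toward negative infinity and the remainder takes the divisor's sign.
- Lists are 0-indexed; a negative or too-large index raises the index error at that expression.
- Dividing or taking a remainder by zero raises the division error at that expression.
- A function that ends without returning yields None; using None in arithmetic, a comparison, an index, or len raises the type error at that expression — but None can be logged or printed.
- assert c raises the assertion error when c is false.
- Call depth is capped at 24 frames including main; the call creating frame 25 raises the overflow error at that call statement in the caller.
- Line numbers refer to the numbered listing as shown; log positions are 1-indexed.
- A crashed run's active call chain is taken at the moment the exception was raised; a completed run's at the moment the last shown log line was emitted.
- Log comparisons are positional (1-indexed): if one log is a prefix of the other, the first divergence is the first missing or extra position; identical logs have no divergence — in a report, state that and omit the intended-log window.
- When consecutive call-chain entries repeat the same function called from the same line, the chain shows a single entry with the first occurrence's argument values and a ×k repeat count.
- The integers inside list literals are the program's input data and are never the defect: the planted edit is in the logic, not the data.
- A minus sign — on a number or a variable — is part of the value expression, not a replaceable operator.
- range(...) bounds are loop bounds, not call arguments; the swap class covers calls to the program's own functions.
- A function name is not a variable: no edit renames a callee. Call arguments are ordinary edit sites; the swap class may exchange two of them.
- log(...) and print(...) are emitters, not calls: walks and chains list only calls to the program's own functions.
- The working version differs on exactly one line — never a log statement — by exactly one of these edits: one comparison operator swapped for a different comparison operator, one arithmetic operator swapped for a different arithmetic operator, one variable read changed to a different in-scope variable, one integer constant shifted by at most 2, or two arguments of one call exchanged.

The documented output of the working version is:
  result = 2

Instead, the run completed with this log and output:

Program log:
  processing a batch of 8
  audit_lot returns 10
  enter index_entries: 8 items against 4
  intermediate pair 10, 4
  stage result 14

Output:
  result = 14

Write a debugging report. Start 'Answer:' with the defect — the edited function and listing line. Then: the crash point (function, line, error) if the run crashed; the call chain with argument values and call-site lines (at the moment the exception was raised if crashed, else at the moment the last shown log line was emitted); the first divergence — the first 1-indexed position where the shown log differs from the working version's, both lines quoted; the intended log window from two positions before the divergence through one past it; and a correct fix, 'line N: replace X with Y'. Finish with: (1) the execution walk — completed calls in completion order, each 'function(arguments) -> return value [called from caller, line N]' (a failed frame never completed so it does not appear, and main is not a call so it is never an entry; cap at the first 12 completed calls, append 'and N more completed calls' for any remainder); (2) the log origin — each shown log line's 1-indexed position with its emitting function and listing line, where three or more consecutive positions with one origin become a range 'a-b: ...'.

Answer: the defect is in locate_pivot at line 27.
The tell: Position 5 is the first bad log line: 'stage result 14' should read 'stage result 2'.
Call chain: main.
First divergence: position 5 — shown 'stage result 14', intended 'stage result 2'.
Intended log window:
  3: enter index_entries: 8 items against 4
  4: intermediate pair 10, 4
  5: stage result 2
Execution walk:
  audit_lot([10, -5, 3, 4, 0, 8, 5, 7]) -> 10  [called from locate_pivot, line 23]
  index_entries([10, -5, 3, 4, 0, 8, 5, 7], 4) -> 4  [called from locate_pivot, line 24]
  locate_pivot([10, -5, 3, 4, 0, 8, 5, 7], 4) -> 14  [called from main, line 33]
Log origin:
  1: logged in main at line 32
  2: logged in audit_lot at line 6
  3: logged in index_entries at line 10
  4: logged in locate_pivot at line 25
  5: logged in main at line 34
A correct fix: line 27: replace `+` with `//`.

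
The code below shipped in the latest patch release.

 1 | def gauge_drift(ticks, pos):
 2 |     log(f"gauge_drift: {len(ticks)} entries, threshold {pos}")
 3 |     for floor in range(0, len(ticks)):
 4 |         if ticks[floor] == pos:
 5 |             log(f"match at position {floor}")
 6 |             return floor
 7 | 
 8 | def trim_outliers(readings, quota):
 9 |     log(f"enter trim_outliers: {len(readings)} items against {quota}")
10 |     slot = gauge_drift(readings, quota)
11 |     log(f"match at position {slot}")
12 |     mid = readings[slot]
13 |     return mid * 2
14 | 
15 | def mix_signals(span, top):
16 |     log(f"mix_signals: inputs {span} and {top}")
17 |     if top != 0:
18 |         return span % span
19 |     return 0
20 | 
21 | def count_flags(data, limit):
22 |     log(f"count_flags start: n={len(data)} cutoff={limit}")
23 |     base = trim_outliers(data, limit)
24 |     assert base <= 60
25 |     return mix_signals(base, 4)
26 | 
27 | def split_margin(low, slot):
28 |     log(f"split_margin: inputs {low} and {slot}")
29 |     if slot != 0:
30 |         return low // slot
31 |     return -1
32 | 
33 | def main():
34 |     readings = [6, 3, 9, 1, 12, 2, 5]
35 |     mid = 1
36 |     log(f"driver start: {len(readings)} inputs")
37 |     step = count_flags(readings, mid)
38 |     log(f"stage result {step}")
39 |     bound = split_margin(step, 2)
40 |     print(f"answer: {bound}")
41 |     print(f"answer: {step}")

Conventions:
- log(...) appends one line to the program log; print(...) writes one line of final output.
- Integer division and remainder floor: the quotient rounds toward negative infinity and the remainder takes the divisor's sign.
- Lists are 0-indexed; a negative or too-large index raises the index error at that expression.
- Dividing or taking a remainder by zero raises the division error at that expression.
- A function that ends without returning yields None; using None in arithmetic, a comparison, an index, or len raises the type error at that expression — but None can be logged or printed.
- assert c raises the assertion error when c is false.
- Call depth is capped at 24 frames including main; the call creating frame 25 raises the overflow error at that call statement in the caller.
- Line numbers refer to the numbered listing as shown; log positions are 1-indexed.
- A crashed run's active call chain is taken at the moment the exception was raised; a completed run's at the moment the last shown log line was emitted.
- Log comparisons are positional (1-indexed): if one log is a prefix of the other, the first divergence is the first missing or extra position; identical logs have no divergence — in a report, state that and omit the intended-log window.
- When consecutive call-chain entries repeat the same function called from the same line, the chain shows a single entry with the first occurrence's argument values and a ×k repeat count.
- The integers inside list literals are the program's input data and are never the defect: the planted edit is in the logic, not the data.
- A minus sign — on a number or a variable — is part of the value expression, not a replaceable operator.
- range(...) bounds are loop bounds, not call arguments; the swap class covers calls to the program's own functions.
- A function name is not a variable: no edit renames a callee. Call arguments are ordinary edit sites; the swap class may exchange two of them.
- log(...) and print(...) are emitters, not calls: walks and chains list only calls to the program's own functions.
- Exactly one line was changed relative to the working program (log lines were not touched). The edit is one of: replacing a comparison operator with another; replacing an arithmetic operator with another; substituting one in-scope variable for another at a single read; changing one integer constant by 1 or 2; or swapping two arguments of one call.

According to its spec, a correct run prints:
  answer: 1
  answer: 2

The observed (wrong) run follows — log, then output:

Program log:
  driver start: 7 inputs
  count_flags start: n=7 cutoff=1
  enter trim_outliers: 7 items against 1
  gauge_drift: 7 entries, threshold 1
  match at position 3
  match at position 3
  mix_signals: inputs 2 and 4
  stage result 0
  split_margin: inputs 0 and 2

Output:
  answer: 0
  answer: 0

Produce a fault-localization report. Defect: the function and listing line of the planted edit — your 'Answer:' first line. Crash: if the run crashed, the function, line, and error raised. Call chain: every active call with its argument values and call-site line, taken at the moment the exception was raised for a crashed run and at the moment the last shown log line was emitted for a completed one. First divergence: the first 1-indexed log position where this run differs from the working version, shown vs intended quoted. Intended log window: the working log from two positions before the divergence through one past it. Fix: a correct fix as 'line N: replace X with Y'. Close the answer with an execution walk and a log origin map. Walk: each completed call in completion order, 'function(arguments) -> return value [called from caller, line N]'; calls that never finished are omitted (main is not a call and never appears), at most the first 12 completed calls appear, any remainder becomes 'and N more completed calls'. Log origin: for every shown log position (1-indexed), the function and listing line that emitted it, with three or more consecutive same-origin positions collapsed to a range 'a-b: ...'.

Answer: the defect is in mix_signals at line 18.
Core observation: At log position 8 the runs split — shown 'stage result 0', but the working version logs 'stage result 2'.
Call chain: main -> split_margin(0, 2) (called at line 39).
First divergence: position 8 — shown 'stage result 0', intended 'stage result 2'.
Intended log window:
  6: match at position 3
  7: mix_signals: inputs 2 and 4
  8: stage result 2
  9: split_margin: inputs 2 and 2
Execution walk:
  gauge_drift([6, 3, 9, 1, 12, 2, 5], 1) -> 3  [called from trim_outliers, line 10]
  trim_outliers([6, 3, 9, 1, 12, 2, 5], 1) -> 2  [called from count_flags, line 23]
  mix_signals(2, 4) -> 0  [called from count_flags, line 25]
  count_flags([6, 3, 9, 1, 12, 2, 5], 1) -> 0  [called from main, line 37]
  split_margin(0, 2) -> 0  [called from main, line 39]
Log origin:
  1: logged in main at line 36
  2: logged in count_flags at line 22
  3: logged in trim_outliers at line 9
  4: logged in gauge_drift at line 2
  5: logged in gauge_drift at line 5
  6: logged in trim_outliers at line 11
  7: logged in mix_signals at line 16
  8: logged in main at line 38
  9: logged in split_margin at line 28
A correct fix: line 18: replace `span % span` with `span % top`.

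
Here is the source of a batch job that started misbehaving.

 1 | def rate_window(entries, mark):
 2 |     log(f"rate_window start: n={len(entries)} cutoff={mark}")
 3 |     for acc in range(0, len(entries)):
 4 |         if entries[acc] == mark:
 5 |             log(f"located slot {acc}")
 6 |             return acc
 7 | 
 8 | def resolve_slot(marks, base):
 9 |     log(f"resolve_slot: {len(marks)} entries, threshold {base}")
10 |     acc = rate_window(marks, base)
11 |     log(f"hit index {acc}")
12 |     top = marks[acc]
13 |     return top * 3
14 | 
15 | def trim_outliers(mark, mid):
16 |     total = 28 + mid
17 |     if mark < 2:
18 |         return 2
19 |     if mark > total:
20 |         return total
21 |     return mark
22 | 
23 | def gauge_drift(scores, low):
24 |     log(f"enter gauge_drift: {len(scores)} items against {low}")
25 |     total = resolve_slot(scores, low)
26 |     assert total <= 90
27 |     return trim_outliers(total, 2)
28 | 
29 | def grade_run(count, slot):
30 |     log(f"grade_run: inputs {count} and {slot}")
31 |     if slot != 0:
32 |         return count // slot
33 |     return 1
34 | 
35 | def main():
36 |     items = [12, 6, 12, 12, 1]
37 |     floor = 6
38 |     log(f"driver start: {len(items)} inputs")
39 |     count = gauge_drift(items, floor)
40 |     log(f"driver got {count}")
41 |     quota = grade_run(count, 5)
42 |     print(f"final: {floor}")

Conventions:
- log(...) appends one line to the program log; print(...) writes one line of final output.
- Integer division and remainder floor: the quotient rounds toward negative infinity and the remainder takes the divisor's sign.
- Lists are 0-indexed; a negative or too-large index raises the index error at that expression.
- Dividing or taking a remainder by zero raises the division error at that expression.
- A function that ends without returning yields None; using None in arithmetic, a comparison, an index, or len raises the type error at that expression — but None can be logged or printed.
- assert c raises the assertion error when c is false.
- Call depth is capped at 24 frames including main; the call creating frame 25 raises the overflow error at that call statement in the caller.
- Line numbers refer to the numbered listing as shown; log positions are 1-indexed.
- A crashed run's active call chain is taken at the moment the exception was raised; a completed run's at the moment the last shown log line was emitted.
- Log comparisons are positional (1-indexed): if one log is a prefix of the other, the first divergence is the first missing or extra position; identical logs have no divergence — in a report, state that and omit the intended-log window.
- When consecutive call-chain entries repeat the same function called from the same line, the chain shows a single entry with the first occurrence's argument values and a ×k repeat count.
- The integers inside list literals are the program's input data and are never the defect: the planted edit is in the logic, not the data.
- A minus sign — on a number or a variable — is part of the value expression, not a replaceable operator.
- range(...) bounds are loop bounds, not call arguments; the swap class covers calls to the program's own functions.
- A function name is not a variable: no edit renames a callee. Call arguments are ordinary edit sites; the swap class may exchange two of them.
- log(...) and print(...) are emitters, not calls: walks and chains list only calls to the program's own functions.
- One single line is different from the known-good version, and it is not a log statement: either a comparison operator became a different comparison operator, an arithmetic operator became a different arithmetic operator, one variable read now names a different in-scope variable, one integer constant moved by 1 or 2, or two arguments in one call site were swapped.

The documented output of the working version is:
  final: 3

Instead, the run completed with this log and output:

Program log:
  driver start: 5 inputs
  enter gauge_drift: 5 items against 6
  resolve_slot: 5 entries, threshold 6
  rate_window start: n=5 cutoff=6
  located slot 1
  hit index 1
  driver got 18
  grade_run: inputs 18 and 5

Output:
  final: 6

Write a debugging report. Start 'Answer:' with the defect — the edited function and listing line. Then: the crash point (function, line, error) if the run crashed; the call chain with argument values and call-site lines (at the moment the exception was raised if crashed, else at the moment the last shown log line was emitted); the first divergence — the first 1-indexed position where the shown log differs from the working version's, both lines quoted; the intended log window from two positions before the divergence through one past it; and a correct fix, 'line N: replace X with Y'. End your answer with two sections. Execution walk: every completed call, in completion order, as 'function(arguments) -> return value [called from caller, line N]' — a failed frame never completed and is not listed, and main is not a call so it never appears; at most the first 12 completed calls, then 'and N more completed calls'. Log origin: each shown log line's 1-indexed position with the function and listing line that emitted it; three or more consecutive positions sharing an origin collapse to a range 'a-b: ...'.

Answer: the defect is in main at line 42.
Key fact: Nothing in the log betrays the bug — only the output does.
Call chain: main -> grade_run(18, 5) (called at line 41).
First divergence: none (the log streams are identical).
Execution walk:
  rate_window([12, 6, 12, 12, 1], 6) -> 1  [called from resolve_slot, line 10]
  resolve_slot([12, 6, 12, 12, 1], 6) -> 18  [called from gauge_drift, line 25]
  trim_outliers(18, 2) -> 18  [called from gauge_drift, line 27]
  gauge_drift([12, 6, 12, 12, 1], 6) -> 18  [called from main, line 39]
  grade_run(18, 5) -> 3  [called from main, line 41]
Log line origins:
  1: logged in main at line 38
  2: logged in gauge_drift at line 24
  3: logged in resolve_slot at line 9
  4: logged in rate_window at line 2
  5: logged in rate_window at line 5
  6: logged in resolve_slot at line 11
  7: logged in main at line 40
  8: logged in grade_run at line 30
A correct fix: line 42: replace `floor` with `quota`.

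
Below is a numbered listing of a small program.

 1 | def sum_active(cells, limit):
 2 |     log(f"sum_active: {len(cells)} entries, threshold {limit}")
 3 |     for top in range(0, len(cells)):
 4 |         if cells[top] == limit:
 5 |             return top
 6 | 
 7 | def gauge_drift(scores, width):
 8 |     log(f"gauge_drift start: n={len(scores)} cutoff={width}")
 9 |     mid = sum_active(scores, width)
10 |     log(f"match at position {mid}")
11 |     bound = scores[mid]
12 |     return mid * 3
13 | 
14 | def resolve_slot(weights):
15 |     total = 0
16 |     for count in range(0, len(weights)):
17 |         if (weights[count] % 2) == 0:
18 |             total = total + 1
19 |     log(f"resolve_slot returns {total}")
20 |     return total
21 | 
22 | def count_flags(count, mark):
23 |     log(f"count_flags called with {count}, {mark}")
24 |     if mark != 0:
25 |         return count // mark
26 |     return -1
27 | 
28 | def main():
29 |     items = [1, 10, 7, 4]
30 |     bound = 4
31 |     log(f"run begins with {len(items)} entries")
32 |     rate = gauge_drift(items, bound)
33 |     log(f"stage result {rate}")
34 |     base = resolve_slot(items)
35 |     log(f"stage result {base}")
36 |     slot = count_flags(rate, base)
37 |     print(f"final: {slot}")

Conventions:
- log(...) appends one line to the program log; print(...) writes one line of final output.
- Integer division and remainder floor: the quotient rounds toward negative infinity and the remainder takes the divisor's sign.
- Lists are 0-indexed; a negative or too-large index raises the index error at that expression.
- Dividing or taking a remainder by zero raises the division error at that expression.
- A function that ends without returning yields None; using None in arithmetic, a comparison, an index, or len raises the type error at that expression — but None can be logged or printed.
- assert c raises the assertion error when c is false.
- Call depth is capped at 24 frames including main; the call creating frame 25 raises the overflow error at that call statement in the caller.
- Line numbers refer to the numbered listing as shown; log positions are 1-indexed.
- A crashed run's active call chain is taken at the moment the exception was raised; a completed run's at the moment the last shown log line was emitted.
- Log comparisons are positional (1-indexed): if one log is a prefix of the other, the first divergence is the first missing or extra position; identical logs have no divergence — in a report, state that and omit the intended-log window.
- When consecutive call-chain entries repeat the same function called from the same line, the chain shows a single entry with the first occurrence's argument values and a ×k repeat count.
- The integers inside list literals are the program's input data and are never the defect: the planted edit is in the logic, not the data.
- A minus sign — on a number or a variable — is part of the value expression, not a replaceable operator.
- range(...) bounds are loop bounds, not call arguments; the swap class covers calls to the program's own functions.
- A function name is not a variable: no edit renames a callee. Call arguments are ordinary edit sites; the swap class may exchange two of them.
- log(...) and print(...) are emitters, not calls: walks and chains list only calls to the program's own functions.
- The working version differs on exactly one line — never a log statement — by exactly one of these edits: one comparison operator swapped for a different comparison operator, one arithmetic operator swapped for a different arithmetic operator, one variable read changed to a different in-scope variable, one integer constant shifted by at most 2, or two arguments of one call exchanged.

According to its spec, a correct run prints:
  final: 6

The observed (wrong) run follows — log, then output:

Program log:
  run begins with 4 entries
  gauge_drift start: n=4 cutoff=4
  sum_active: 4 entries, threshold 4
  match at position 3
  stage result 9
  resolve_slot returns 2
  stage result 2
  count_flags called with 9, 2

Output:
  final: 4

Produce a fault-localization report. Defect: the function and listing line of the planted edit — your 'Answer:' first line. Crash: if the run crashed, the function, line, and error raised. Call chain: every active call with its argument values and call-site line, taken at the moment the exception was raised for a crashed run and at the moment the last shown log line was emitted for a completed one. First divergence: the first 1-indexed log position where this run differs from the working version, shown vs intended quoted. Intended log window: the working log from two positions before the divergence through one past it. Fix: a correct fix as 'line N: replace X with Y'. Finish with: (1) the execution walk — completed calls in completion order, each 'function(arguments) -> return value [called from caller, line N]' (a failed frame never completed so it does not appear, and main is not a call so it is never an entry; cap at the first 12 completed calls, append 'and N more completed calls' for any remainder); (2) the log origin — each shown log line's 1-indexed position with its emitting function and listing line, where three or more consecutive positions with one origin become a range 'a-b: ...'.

Answer: the defect is in gauge_drift at line 12.
Core observation: The earliest visible damage is log position 5 — 'stage result 9' rather than the intended 'stage result 12'.
Call chain: main -> count_flags(9, 2) (called at line 36).
First divergence: position 5 — the shown line 'stage result 9' should read 'stage result 12'.
Intended log window:
  3: sum_active: 4 entries, threshold 4
  4: match at position 3
  5: stage result 12
  6: resolve_slot returns 2
Execution walk:
  sum_active([1, 10, 7, 4], 4) -> 3  [called from gauge_drift, line 9]
  gauge_drift([1, 10, 7, 4], 4) -> 9  [called from main, line 32]
  resolve_slot([1, 10, 7, 4]) -> 2  [called from main, line 34]
  count_flags(9, 2) -> 4  [called from main, line 36]
Origin of each log line:
  1: emitted by main (line 31)
  2: emitted by gauge_drift (line 8)
  3: emitted by sum_active (line 2)
  4: emitted by gauge_drift (line 10)
  5: emitted by main (line 33)
  6: emitted by resolve_slot (line 19)
  7: emitted by main (line 35)
  8: emitted by count_flags (line 23)
A correct fix: line 12: replace `mid` with `bound`.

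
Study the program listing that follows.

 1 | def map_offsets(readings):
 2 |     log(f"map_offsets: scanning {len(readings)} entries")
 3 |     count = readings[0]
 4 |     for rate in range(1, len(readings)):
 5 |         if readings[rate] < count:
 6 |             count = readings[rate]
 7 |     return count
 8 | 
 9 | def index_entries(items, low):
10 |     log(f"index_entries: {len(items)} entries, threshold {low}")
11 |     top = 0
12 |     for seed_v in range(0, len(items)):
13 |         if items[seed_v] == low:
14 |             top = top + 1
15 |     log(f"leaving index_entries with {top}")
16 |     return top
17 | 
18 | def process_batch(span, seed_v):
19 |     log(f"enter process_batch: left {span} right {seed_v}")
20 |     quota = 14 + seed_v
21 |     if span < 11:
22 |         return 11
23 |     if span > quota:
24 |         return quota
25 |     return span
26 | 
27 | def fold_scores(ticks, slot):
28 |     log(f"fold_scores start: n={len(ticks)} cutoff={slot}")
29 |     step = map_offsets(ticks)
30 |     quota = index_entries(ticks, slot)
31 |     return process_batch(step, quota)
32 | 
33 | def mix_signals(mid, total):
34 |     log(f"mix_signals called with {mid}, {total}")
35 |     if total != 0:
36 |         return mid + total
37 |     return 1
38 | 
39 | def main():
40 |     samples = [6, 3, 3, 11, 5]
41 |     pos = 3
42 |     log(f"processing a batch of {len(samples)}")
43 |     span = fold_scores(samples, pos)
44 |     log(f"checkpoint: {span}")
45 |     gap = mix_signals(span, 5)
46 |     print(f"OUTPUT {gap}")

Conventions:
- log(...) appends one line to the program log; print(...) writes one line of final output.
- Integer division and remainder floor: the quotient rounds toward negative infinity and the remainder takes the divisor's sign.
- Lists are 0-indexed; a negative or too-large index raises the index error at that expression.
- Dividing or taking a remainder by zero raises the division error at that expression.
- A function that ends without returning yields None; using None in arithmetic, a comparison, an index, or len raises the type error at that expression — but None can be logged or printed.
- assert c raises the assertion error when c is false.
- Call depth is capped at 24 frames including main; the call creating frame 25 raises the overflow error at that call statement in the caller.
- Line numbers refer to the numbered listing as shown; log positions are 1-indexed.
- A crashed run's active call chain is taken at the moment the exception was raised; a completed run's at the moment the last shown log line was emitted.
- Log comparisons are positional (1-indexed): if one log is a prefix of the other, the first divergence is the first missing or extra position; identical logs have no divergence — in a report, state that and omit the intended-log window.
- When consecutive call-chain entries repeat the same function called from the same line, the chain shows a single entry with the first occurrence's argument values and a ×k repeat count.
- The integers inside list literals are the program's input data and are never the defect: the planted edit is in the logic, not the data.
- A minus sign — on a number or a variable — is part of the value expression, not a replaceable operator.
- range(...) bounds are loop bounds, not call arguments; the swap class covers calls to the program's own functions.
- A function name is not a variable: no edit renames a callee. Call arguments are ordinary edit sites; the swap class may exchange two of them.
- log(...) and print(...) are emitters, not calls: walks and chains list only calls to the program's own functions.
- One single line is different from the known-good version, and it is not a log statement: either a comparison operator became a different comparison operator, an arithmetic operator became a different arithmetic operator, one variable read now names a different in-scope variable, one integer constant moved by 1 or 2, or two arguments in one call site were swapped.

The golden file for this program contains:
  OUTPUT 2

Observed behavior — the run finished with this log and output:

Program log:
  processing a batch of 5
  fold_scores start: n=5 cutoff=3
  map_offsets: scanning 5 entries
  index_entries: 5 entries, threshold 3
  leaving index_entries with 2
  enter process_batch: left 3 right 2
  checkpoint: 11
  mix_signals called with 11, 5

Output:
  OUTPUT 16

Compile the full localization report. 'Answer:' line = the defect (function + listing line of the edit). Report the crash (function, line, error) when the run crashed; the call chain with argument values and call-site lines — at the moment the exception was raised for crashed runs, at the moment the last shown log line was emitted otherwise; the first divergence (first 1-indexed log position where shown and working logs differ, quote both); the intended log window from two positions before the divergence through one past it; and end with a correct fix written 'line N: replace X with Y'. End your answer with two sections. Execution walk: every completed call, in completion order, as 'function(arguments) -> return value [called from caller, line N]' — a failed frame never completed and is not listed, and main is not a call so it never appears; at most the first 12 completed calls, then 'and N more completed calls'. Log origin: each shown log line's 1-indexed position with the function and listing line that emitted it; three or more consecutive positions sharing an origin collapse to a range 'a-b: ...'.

Answer: the defect is in mix_signals at line 36.
Key observation: Every logged value matches the working version; the printed result is what differs.
Call chain: main -> mix_signals(11, 5) (called at line 45).
First divergence: none (the log streams are identical).
Execution walk:
  map_offsets([6, 3, 3, 11, 5]) -> 3  [called from fold_scores, line 29]
  index_entries([6, 3, 3, 11, 5], 3) -> 2  [called from fold_scores, line 30]
  process_batch(3, 2) -> 11  [called from fold_scores, line 31]
  fold_scores([6, 3, 3, 11, 5], 3) -> 11  [called from main, line 43]
  mix_signals(11, 5) -> 16  [called from main, line 45]
Log line origins:
  1 — main, line 42
  2 — fold_scores, line 28
  3 — map_offsets, line 2
  4 — index_entries, line 10
  5 — index_entries, line 15
  6 — process_batch, line 19
  7 — main, line 44
  8 — mix_signals, line 34
A correct fix: line 36: replace `+` with `//`.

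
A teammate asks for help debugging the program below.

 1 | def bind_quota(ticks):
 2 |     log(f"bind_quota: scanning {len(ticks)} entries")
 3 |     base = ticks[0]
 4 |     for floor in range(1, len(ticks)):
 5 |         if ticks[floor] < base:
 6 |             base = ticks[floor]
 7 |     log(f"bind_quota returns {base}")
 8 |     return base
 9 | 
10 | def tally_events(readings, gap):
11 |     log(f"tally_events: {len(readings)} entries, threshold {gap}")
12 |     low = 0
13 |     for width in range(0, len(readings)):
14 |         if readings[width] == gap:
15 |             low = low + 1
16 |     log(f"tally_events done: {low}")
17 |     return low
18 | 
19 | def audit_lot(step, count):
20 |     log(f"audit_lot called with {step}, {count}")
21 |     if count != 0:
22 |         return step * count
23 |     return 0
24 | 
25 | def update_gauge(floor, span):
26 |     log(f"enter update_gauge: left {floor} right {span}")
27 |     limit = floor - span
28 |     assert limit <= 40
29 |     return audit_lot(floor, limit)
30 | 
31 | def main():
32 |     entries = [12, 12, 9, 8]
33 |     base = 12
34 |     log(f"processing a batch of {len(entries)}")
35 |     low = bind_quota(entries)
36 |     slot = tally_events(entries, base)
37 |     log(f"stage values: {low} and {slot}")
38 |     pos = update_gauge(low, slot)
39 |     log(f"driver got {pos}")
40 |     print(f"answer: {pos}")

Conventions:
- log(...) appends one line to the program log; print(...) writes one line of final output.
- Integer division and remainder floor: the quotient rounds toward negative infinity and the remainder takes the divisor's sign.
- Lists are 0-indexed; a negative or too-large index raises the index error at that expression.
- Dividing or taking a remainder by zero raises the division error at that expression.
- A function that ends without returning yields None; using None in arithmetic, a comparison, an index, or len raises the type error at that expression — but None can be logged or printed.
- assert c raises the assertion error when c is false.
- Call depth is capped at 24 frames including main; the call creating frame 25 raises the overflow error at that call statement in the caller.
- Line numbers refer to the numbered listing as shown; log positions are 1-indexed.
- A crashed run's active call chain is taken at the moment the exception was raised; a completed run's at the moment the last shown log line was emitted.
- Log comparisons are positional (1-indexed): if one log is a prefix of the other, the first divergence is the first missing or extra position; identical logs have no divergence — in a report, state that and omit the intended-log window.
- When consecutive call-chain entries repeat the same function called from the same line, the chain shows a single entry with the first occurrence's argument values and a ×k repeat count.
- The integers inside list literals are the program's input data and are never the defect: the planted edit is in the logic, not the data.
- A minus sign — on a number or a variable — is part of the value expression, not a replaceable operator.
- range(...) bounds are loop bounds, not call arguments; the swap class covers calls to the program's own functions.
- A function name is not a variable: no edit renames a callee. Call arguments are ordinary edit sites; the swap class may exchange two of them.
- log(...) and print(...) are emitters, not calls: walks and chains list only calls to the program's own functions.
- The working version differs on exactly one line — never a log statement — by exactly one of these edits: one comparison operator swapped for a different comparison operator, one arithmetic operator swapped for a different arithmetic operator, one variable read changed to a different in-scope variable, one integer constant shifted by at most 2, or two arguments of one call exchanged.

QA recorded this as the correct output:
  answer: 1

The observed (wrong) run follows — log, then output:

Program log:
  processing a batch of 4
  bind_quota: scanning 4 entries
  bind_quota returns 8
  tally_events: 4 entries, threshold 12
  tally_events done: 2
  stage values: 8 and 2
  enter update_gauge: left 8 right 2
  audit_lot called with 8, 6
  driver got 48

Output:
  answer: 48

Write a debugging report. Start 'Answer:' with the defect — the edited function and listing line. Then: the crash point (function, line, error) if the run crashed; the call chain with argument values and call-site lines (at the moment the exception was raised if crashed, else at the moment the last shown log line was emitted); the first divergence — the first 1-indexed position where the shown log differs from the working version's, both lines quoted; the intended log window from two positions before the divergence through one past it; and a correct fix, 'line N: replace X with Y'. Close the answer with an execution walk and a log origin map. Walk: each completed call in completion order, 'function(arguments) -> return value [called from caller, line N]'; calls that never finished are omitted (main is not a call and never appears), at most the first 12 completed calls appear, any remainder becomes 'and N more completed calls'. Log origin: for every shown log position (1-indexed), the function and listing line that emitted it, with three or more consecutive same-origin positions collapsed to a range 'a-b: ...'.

Answer: the defect is in audit_lot at line 22.
The tell: Position 9 is the first bad log line: 'driver got 48' should read 'driver got 1'.
Call chain: main.
First divergence: position 9 — shown 'driver got 48', intended 'driver got 1'.
Intended log window:
  7: enter update_gauge: left 8 right 2
  8: audit_lot called with 8, 6
  9: driver got 1
Execution walk:
  bind_quota([12, 12, 9, 8]) -> 8  [called from main, line 35]
  tally_events([12, 12, 9, 8], 12) -> 2  [called from main, line 36]
  audit_lot(8, 6) -> 48  [called from update_gauge, line 29]
  update_gauge(8, 2) -> 48  [called from main, line 38]
Log origin:
  1 — main, line 34
  2 — bind_quota, line 2
  3 — bind_quota, line 7
  4 — tally_events, line 11
  5 — tally_events, line 16
  6 — main, line 37
  7 — update_gauge, line 26
  8 — audit_lot, line 20
  9 — main, line 39
A correct fix: line 22: replace `*` with `//`.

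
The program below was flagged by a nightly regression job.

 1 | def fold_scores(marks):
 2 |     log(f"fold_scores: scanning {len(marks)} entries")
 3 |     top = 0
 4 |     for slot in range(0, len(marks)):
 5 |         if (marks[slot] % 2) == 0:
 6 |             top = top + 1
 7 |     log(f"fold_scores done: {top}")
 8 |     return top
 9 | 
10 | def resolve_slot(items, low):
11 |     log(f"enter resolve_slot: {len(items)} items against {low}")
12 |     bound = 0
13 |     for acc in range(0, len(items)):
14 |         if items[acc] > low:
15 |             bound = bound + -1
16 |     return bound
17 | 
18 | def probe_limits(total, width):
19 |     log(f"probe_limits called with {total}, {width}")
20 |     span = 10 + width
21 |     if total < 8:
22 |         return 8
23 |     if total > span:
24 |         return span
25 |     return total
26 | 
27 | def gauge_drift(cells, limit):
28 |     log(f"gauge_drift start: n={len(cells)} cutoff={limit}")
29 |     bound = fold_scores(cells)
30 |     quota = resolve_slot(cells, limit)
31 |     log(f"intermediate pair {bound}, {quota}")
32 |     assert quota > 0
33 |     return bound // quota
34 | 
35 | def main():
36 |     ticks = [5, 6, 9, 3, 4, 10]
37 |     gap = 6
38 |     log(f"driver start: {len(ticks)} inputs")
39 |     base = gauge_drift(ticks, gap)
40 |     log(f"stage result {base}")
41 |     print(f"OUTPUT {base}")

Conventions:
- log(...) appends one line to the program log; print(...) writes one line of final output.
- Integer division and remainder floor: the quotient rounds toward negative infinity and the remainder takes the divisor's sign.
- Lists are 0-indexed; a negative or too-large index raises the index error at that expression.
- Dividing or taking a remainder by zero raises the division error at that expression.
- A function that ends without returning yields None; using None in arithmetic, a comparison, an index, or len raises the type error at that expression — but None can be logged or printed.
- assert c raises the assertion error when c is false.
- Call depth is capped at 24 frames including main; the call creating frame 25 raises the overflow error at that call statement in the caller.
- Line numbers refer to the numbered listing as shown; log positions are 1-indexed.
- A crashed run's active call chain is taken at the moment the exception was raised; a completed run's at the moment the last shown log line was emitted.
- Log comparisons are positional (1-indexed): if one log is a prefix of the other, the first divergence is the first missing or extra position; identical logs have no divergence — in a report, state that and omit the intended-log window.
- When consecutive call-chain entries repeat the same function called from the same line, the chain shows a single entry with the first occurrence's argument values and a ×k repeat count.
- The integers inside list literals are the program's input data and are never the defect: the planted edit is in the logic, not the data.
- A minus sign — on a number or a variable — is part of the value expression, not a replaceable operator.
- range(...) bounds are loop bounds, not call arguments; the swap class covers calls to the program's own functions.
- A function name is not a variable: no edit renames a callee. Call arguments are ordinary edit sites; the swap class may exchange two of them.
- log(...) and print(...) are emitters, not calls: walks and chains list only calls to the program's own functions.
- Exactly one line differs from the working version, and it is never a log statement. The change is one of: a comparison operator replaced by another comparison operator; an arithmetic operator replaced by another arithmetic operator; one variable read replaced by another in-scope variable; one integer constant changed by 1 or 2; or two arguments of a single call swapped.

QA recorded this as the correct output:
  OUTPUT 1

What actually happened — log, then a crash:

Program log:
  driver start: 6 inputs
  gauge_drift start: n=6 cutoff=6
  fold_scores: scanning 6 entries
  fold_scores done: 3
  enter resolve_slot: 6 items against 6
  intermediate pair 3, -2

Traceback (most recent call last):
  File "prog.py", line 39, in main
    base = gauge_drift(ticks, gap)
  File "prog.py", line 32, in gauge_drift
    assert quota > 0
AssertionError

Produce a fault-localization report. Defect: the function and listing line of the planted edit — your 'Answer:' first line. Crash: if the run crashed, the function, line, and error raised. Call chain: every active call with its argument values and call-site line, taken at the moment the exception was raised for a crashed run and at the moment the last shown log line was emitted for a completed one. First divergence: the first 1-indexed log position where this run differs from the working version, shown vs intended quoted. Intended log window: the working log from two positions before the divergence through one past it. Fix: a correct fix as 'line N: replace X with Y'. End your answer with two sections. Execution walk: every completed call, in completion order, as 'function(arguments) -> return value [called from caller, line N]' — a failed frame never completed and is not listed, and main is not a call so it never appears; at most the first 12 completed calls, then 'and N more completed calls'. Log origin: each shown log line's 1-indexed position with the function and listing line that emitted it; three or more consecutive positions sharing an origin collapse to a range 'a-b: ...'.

Answer: the defect is in resolve_slot at line 15.
The tell: Log line 6 is where behavior first shows: 'intermediate pair 3, -2' appears instead of 'intermediate pair 3, 2'.
Crash: gauge_drift, line 32, AssertionError.
Call chain: main -> gauge_drift([5, 6, 9, 3, 4, 10], 6) (called at line 39).
First divergence: position 6 — shown 'intermediate pair 3, -2', intended 'intermediate pair 3, 2'.
Intended log window:
  4: fold_scores done: 3
  5: enter resolve_slot: 6 items against 6
  6: intermediate pair 3, 2
  7: stage result 1
Execution walk:
  fold_scores([5, 6, 9, 3, 4, 10]) -> 3  [called from gauge_drift, line 29]
  resolve_slot([5, 6, 9, 3, 4, 10], 6) -> -2  [called from gauge_drift, line 30]
Log origins:
  1: emitted by main (line 38)
  2: emitted by gauge_drift (line 28)
  3: emitted by fold_scores (line 2)
  4: emitted by fold_scores (line 7)
  5: emitted by resolve_slot (line 11)
  6: emitted by gauge_drift (line 31)
A correct fix: line 15: replace `-1` with `1`.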